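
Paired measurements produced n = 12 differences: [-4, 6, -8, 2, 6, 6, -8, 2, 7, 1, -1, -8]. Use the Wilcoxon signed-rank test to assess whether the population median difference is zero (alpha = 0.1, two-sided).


Step 1: Drop any zero differences (none here) and take |d_i|.
|d| = [4, 6, 8, 2, 6, 6, 8, 2, 7, 1, 1, 8]
Step 2: Midrank |d_i| (ties get averaged ranks).
ranks: |4|->5, |6|->7, |8|->11, |2|->3.5, |6|->7, |6|->7, |8|->11, |2|->3.5, |7|->9, |1|->1.5, |1|->1.5, |8|->11
Step 3: Attach original signs; sum ranks with positive sign and with negative sign.
W+ = 7 + 3.5 + 7 + 7 + 3.5 + 9 + 1.5 = 38.5
W- = 5 + 11 + 11 + 1.5 + 11 = 39.5
(Check: W+ + W- = 78 should equal n(n+1)/2 = 78.)
Step 4: Test statistic W = min(W+, W-) = 38.5.
Step 5: Ties in |d|, so use the tie-corrected normal approximation.
        E[W] = n(n+1)/4 = 12*13/4 = 39.
        Tie groups: |d|=1 (t=2), |d|=2 (t=2), |d|=6 (t=3), |d|=8 (t=3); sum(t^3 - t) = 60.
        Var[W] = n(n+1)(2n+1)/24 - sum(t^3-t)/48 = 3900/24 - 60/48 = 161.25.
        z = (W - E[W]) / sqrt(Var[W]) = (38.5 - 39) / 12.6984 = -0.0394.
        Two-sided p = 2*Phi(z) = 0.968591.
Step 6: alpha = 0.1. fail to reject H0.

W+ = 38.5, W- = 39.5, W = min = 38.5, p = 0.968591, fail to reject H0.


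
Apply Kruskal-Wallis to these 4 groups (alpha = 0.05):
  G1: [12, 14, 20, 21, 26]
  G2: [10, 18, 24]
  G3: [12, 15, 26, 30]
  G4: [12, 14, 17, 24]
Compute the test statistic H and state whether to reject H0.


Step 1: Combine all N = 16 observations and assign midranks.
sorted (value, group, rank): (10,G2,1), (12,G1,3), (12,G3,3), (12,G4,3), (14,G1,5.5), (14,G4,5.5), (15,G3,7), (17,G4,8), (18,G2,9), (20,G1,10), (21,G1,11), (24,G2,12.5), (24,G4,12.5), (26,G1,14.5), (26,G3,14.5), (30,G3,16)
Step 2: Sum ranks within each group.
R_1 = 44 (n_1 = 5)
R_2 = 22.5 (n_2 = 3)
R_3 = 40.5 (n_3 = 4)
R_4 = 29 (n_4 = 4)
Step 3: H = 12/(N(N+1)) * sum(R_i^2/n_i) - 3(N+1)
     = 12/(16*17) * (44^2/5 + 22.5^2/3 + 40.5^2/4 + 29^2/4) - 3*17
     = 0.044118 * 1176.26 - 51
     = 0.893934.
Step 4: Ties present; correction factor C = 1 - 42/(16^3 - 16) = 0.989706. Corrected H = 0.893934 / 0.989706 = 0.903232.
Step 5: Under H0, H ~ chi^2(3); p-value = 0.824648.
Step 6: alpha = 0.05. fail to reject H0.

H = 0.9032, df = 3, p = 0.824648, fail to reject H0.


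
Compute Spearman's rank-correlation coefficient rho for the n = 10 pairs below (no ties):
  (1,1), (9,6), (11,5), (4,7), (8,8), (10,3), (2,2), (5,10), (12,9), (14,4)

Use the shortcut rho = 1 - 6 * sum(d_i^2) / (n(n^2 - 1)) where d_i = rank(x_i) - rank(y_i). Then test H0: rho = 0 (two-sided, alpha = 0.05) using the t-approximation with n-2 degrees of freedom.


Step 1: Rank x and y separately (midranks; no ties here).
rank(x): 1->1, 9->6, 11->8, 4->3, 8->5, 10->7, 2->2, 5->4, 12->9, 14->10
rank(y): 1->1, 6->6, 5->5, 7->7, 8->8, 3->3, 2->2, 10->10, 9->9, 4->4
Step 2: d_i = R_x(i) - R_y(i); compute d_i^2.
  (1-1)^2=0, (6-6)^2=0, (8-5)^2=9, (3-7)^2=16, (5-8)^2=9, (7-3)^2=16, (2-2)^2=0, (4-10)^2=36, (9-9)^2=0, (10-4)^2=36
sum(d^2) = 122.
Step 3: rho = 1 - 6*122 / (10*(10^2 - 1)) = 1 - 732/990 = 0.260606.
Step 4: Under H0, t = rho * sqrt((n-2)/(1-rho^2)) = 0.7635 ~ t(8).
Step 5: Two-sided p-value from the t-distribution with 8 df = 0.467089.
Step 6: alpha = 0.05. fail to reject H0.

rho = 0.2606, p = 0.467089, fail to reject H0 at alpha = 0.05.


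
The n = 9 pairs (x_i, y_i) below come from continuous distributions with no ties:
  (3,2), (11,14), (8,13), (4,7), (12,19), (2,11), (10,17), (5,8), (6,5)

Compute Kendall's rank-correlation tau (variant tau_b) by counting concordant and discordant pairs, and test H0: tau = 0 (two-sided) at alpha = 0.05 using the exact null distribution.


Step 1: Enumerate the 36 unordered pairs (i,j) with i<j and classify each by sign(x_j-x_i) * sign(y_j-y_i).
  (1,2):dx=+8,dy=+12->C; (1,3):dx=+5,dy=+11->C; (1,4):dx=+1,dy=+5->C; (1,5):dx=+9,dy=+17->C
  (1,6):dx=-1,dy=+9->D; (1,7):dx=+7,dy=+15->C; (1,8):dx=+2,dy=+6->C; (1,9):dx=+3,dy=+3->C
  (2,3):dx=-3,dy=-1->C; (2,4):dx=-7,dy=-7->C; (2,5):dx=+1,dy=+5->C; (2,6):dx=-9,dy=-3->C
  (2,7):dx=-1,dy=+3->D; (2,8):dx=-6,dy=-6->C; (2,9):dx=-5,dy=-9->C; (3,4):dx=-4,dy=-6->C
  (3,5):dx=+4,dy=+6->C; (3,6):dx=-6,dy=-2->C; (3,7):dx=+2,dy=+4->C; (3,8):dx=-3,dy=-5->C
  (3,9):dx=-2,dy=-8->C; (4,5):dx=+8,dy=+12->C; (4,6):dx=-2,dy=+4->D; (4,7):dx=+6,dy=+10->C
  (4,8):dx=+1,dy=+1->C; (4,9):dx=+2,dy=-2->D; (5,6):dx=-10,dy=-8->C; (5,7):dx=-2,dy=-2->C
  (5,8):dx=-7,dy=-11->C; (5,9):dx=-6,dy=-14->C; (6,7):dx=+8,dy=+6->C; (6,8):dx=+3,dy=-3->D
  (6,9):dx=+4,dy=-6->D; (7,8):dx=-5,dy=-9->C; (7,9):dx=-4,dy=-12->C; (8,9):dx=+1,dy=-3->D
Step 2: C = 29, D = 7, total pairs = 36.
Step 3: tau = (C - D)/(n(n-1)/2) = (29 - 7)/36 = 0.611111.
Step 4: Exact two-sided p-value (enumerate n! = 362880 permutations of y under H0): p = 0.024741.
Step 5: alpha = 0.05. reject H0.

tau_b = 0.6111 (C=29, D=7), p = 0.024741, reject H0.


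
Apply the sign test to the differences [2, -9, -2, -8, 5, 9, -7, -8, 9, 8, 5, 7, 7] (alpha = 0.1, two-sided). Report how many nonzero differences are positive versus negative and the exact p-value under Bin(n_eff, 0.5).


Step 1: Discard zero differences. Original n = 13; n_eff = number of nonzero differences = 13.
Nonzero differences (with sign): +2, -9, -2, -8, +5, +9, -7, -8, +9, +8, +5, +7, +7
Step 2: Count signs: positive = 8, negative = 5.
Step 3: Under H0: P(positive) = 0.5, so the number of positives S ~ Bin(13, 0.5).
Step 4: Two-sided exact p-value = sum of Bin(13,0.5) probabilities at or below the observed probability = 0.581055.
Step 5: alpha = 0.1. fail to reject H0.

n_eff = 13, pos = 8, neg = 5, p = 0.581055, fail to reject H0.


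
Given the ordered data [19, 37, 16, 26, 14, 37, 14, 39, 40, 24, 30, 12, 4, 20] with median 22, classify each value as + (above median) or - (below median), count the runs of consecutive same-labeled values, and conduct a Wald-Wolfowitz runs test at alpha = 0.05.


Step 1: Compute median = 22; label A = above, B = below.
Labels in order: BABABABAAAABBB  (n_A = 7, n_B = 7)
Step 2: Count runs R = 9.
Step 3: Under H0 (random ordering), E[R] = 2*n_A*n_B/(n_A+n_B) + 1 = 2*7*7/14 + 1 = 8.0000.
        Var[R] = 2*n_A*n_B*(2*n_A*n_B - n_A - n_B) / ((n_A+n_B)^2 * (n_A+n_B-1)) = 8232/2548 = 3.2308.
        SD[R] = 1.7974.
Step 4: Continuity-corrected z = (R - 0.5 - E[R]) / SD[R] = (9 - 0.5 - 8.0000) / 1.7974 = 0.2782.
Step 5: Two-sided p-value via normal approximation = 2*(1 - Phi(|z|)) = 0.780879.
Step 6: alpha = 0.05. fail to reject H0.

R = 9, z = 0.2782, p = 0.780879, fail to reject H0.


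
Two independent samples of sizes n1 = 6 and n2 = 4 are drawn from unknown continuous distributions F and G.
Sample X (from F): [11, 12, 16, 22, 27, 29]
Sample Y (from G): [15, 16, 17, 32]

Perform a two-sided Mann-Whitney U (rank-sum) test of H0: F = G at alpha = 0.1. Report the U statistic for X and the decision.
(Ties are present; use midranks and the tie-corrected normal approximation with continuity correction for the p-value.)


Step 1: Combine and sort all 10 observations; assign midranks.
sorted (value, group): (11,X), (12,X), (15,Y), (16,X), (16,Y), (17,Y), (22,X), (27,X), (29,X), (32,Y)
ranks: 11->1, 12->2, 15->3, 16->4.5, 16->4.5, 17->6, 22->7, 27->8, 29->9, 32->10
Step 2: Rank sum for X: R1 = 1 + 2 + 4.5 + 7 + 8 + 9 = 31.5.
Step 3: U_X = R1 - n1(n1+1)/2 = 31.5 - 6*7/2 = 31.5 - 21 = 10.5.
       U_Y = n1*n2 - U_X = 24 - 10.5 = 13.5.
Step 4: Ties are present, so use the tie-corrected normal approximation (with continuity correction) for the p-value.
Step 5: p-value = 0.830664; compare to alpha = 0.1. fail to reject H0.

U_X = 10.5, p = 0.830664, fail to reject H0 at alpha = 0.1.


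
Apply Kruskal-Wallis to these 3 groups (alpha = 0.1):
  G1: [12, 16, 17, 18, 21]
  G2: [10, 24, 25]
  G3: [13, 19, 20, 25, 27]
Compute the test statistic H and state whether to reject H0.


Step 1: Combine all N = 13 observations and assign midranks.
sorted (value, group, rank): (10,G2,1), (12,G1,2), (13,G3,3), (16,G1,4), (17,G1,5), (18,G1,6), (19,G3,7), (20,G3,8), (21,G1,9), (24,G2,10), (25,G2,11.5), (25,G3,11.5), (27,G3,13)
Step 2: Sum ranks within each group.
R_1 = 26 (n_1 = 5)
R_2 = 22.5 (n_2 = 3)
R_3 = 42.5 (n_3 = 5)
Step 3: H = 12/(N(N+1)) * sum(R_i^2/n_i) - 3(N+1)
     = 12/(13*14) * (26^2/5 + 22.5^2/3 + 42.5^2/5) - 3*14
     = 0.065934 * 665.2 - 42
     = 1.859341.
Step 4: Ties present; correction factor C = 1 - 6/(13^3 - 13) = 0.997253. Corrected H = 1.859341 / 0.997253 = 1.864463.
Step 5: Under H0, H ~ chi^2(2); p-value = 0.393674.
Step 6: alpha = 0.1. fail to reject H0.

H = 1.8645, df = 2, p = 0.393674, fail to reject H0.


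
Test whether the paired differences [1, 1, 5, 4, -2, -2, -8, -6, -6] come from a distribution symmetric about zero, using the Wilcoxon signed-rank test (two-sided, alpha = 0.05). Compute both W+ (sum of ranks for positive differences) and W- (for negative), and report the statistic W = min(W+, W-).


Step 1: Drop any zero differences (none here) and take |d_i|.
|d| = [1, 1, 5, 4, 2, 2, 8, 6, 6]
Step 2: Midrank |d_i| (ties get averaged ranks).
ranks: |1|->1.5, |1|->1.5, |5|->6, |4|->5, |2|->3.5, |2|->3.5, |8|->9, |6|->7.5, |6|->7.5
Step 3: Attach original signs; sum ranks with positive sign and with negative sign.
W+ = 1.5 + 1.5 + 6 + 5 = 14
W- = 3.5 + 3.5 + 9 + 7.5 + 7.5 = 31
(Check: W+ + W- = 45 should equal n(n+1)/2 = 45.)
Step 4: Test statistic W = min(W+, W-) = 14.
Step 5: Ties in |d|, so use the tie-corrected normal approximation.
        E[W] = n(n+1)/4 = 9*10/4 = 22.5.
        Tie groups: |d|=1 (t=2), |d|=2 (t=2), |d|=6 (t=2); sum(t^3 - t) = 18.
        Var[W] = n(n+1)(2n+1)/24 - sum(t^3-t)/48 = 1710/24 - 18/48 = 70.875.
        z = (W - E[W]) / sqrt(Var[W]) = (14 - 22.5) / 8.4187 = -1.0097.
        Two-sided p = 2*Phi(z) = 0.312661.
Step 6: alpha = 0.05. fail to reject H0.

W+ = 14, W- = 31, W = min = 14, p = 0.312661, fail to reject H0.


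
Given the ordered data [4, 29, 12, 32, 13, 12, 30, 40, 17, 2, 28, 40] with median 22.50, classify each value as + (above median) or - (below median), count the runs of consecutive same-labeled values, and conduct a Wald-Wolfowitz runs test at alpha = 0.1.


Step 1: Compute median = 22.50; label A = above, B = below.
Labels in order: BABABBAABBAA  (n_A = 6, n_B = 6)
Step 2: Count runs R = 8.
Step 3: Under H0 (random ordering), E[R] = 2*n_A*n_B/(n_A+n_B) + 1 = 2*6*6/12 + 1 = 7.0000.
        Var[R] = 2*n_A*n_B*(2*n_A*n_B - n_A - n_B) / ((n_A+n_B)^2 * (n_A+n_B-1)) = 4320/1584 = 2.7273.
        SD[R] = 1.6514.
Step 4: Continuity-corrected z = (R - 0.5 - E[R]) / SD[R] = (8 - 0.5 - 7.0000) / 1.6514 = 0.3028.
Step 5: Two-sided p-value via normal approximation = 2*(1 - Phi(|z|)) = 0.762069.
Step 6: alpha = 0.1. fail to reject H0.

R = 8, z = 0.3028, p = 0.762069, fail to reject H0.


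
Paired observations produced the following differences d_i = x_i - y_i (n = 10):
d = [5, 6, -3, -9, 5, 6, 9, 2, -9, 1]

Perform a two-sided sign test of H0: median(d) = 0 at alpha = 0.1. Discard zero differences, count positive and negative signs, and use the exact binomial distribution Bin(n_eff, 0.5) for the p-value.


Step 1: Discard zero differences. Original n = 10; n_eff = number of nonzero differences = 10.
Nonzero differences (with sign): +5, +6, -3, -9, +5, +6, +9, +2, -9, +1
Step 2: Count signs: positive = 7, negative = 3.
Step 3: Under H0: P(positive) = 0.5, so the number of positives S ~ Bin(10, 0.5).
Step 4: Two-sided exact p-value = sum of Bin(10,0.5) probabilities at or below the observed probability = 0.343750.
Step 5: alpha = 0.1. fail to reject H0.

n_eff = 10, pos = 7, neg = 3, p = 0.343750, fail to reject H0.


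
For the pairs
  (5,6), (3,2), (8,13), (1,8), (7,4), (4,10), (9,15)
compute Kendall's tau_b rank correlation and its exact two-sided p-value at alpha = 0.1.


Step 1: Enumerate the 21 unordered pairs (i,j) with i<j and classify each by sign(x_j-x_i) * sign(y_j-y_i).
  (1,2):dx=-2,dy=-4->C; (1,3):dx=+3,dy=+7->C; (1,4):dx=-4,dy=+2->D; (1,5):dx=+2,dy=-2->D
  (1,6):dx=-1,dy=+4->D; (1,7):dx=+4,dy=+9->C; (2,3):dx=+5,dy=+11->C; (2,4):dx=-2,dy=+6->D
  (2,5):dx=+4,dy=+2->C; (2,6):dx=+1,dy=+8->C; (2,7):dx=+6,dy=+13->C; (3,4):dx=-7,dy=-5->C
  (3,5):dx=-1,dy=-9->C; (3,6):dx=-4,dy=-3->C; (3,7):dx=+1,dy=+2->C; (4,5):dx=+6,dy=-4->D
  (4,6):dx=+3,dy=+2->C; (4,7):dx=+8,dy=+7->C; (5,6):dx=-3,dy=+6->D; (5,7):dx=+2,dy=+11->C
  (6,7):dx=+5,dy=+5->C
Step 2: C = 15, D = 6, total pairs = 21.
Step 3: tau = (C - D)/(n(n-1)/2) = (15 - 6)/21 = 0.428571.
Step 4: Exact two-sided p-value (enumerate n! = 5040 permutations of y under H0): p = 0.238889.
Step 5: alpha = 0.1. fail to reject H0.

tau_b = 0.4286 (C=15, D=6), p = 0.238889, fail to reject H0.


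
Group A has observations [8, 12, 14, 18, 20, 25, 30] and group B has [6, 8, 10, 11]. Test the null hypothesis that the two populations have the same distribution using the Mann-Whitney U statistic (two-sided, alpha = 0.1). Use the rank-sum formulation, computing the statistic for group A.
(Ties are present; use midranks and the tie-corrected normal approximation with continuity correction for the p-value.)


Step 1: Combine and sort all 11 observations; assign midranks.
sorted (value, group): (6,Y), (8,X), (8,Y), (10,Y), (11,Y), (12,X), (14,X), (18,X), (20,X), (25,X), (30,X)
ranks: 6->1, 8->2.5, 8->2.5, 10->4, 11->5, 12->6, 14->7, 18->8, 20->9, 25->10, 30->11
Step 2: Rank sum for X: R1 = 2.5 + 6 + 7 + 8 + 9 + 10 + 11 = 53.5.
Step 3: U_X = R1 - n1(n1+1)/2 = 53.5 - 7*8/2 = 53.5 - 28 = 25.5.
       U_Y = n1*n2 - U_X = 28 - 25.5 = 2.5.
Step 4: Ties are present, so use the tie-corrected normal approximation (with continuity correction) for the p-value.
Step 5: p-value = 0.037202; compare to alpha = 0.1. reject H0.

U_X = 25.5, p = 0.037202, reject H0 at alpha = 0.1.


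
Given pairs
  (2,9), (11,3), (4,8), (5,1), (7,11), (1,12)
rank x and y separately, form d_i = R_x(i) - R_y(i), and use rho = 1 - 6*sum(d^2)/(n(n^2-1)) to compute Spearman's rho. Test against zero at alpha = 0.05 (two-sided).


Step 1: Rank x and y separately (midranks; no ties here).
rank(x): 2->2, 11->6, 4->3, 5->4, 7->5, 1->1
rank(y): 9->4, 3->2, 8->3, 1->1, 11->5, 12->6
Step 2: d_i = R_x(i) - R_y(i); compute d_i^2.
  (2-4)^2=4, (6-2)^2=16, (3-3)^2=0, (4-1)^2=9, (5-5)^2=0, (1-6)^2=25
sum(d^2) = 54.
Step 3: rho = 1 - 6*54 / (6*(6^2 - 1)) = 1 - 324/210 = -0.542857.
Step 4: Under H0, t = rho * sqrt((n-2)/(1-rho^2)) = -1.2928 ~ t(4).
Step 5: Two-sided p-value from the t-distribution with 4 df = 0.265703.
Step 6: alpha = 0.05. fail to reject H0.

rho = -0.5429, p = 0.265703, fail to reject H0 at alpha = 0.05.


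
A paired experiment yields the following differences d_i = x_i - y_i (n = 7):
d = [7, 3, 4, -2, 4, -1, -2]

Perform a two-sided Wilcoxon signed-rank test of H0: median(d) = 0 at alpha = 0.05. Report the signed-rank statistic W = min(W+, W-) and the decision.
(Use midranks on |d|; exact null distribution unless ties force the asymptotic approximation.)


Step 1: Drop any zero differences (none here) and take |d_i|.
|d| = [7, 3, 4, 2, 4, 1, 2]
Step 2: Midrank |d_i| (ties get averaged ranks).
ranks: |7|->7, |3|->4, |4|->5.5, |2|->2.5, |4|->5.5, |1|->1, |2|->2.5
Step 3: Attach original signs; sum ranks with positive sign and with negative sign.
W+ = 7 + 4 + 5.5 + 5.5 = 22
W- = 2.5 + 1 + 2.5 = 6
(Check: W+ + W- = 28 should equal n(n+1)/2 = 28.)
Step 4: Test statistic W = min(W+, W-) = 6.
Step 5: Ties in |d|, so use the tie-corrected normal approximation.
        E[W] = n(n+1)/4 = 7*8/4 = 14.
        Tie groups: |d|=2 (t=2), |d|=4 (t=2); sum(t^3 - t) = 12.
        Var[W] = n(n+1)(2n+1)/24 - sum(t^3-t)/48 = 840/24 - 12/48 = 34.75.
        z = (W - E[W]) / sqrt(Var[W]) = (6 - 14) / 5.8949 = -1.3571.
        Two-sided p = 2*Phi(z) = 0.174749.
Step 6: alpha = 0.05. fail to reject H0.

W+ = 22, W- = 6, W = min = 6, p = 0.174749, fail to reject H0.


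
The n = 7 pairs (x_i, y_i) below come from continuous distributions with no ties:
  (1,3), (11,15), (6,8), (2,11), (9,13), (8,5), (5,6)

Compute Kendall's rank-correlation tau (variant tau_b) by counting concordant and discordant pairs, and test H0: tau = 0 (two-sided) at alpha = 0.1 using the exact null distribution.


Step 1: Enumerate the 21 unordered pairs (i,j) with i<j and classify each by sign(x_j-x_i) * sign(y_j-y_i).
  (1,2):dx=+10,dy=+12->C; (1,3):dx=+5,dy=+5->C; (1,4):dx=+1,dy=+8->C; (1,5):dx=+8,dy=+10->C
  (1,6):dx=+7,dy=+2->C; (1,7):dx=+4,dy=+3->C; (2,3):dx=-5,dy=-7->C; (2,4):dx=-9,dy=-4->C
  (2,5):dx=-2,dy=-2->C; (2,6):dx=-3,dy=-10->C; (2,7):dx=-6,dy=-9->C; (3,4):dx=-4,dy=+3->D
  (3,5):dx=+3,dy=+5->C; (3,6):dx=+2,dy=-3->D; (3,7):dx=-1,dy=-2->C; (4,5):dx=+7,dy=+2->C
  (4,6):dx=+6,dy=-6->D; (4,7):dx=+3,dy=-5->D; (5,6):dx=-1,dy=-8->C; (5,7):dx=-4,dy=-7->C
  (6,7):dx=-3,dy=+1->D
Step 2: C = 16, D = 5, total pairs = 21.
Step 3: tau = (C - D)/(n(n-1)/2) = (16 - 5)/21 = 0.523810.
Step 4: Exact two-sided p-value (enumerate n! = 5040 permutations of y under H0): p = 0.136111.
Step 5: alpha = 0.1. fail to reject H0.

tau_b = 0.5238 (C=16, D=5), p = 0.136111, fail to reject H0.


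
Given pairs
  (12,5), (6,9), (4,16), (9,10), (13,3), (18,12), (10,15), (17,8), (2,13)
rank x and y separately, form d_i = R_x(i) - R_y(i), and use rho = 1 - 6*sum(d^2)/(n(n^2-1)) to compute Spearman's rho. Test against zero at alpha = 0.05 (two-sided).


Step 1: Rank x and y separately (midranks; no ties here).
rank(x): 12->6, 6->3, 4->2, 9->4, 13->7, 18->9, 10->5, 17->8, 2->1
rank(y): 5->2, 9->4, 16->9, 10->5, 3->1, 12->6, 15->8, 8->3, 13->7
Step 2: d_i = R_x(i) - R_y(i); compute d_i^2.
  (6-2)^2=16, (3-4)^2=1, (2-9)^2=49, (4-5)^2=1, (7-1)^2=36, (9-6)^2=9, (5-8)^2=9, (8-3)^2=25, (1-7)^2=36
sum(d^2) = 182.
Step 3: rho = 1 - 6*182 / (9*(9^2 - 1)) = 1 - 1092/720 = -0.516667.
Step 4: Under H0, t = rho * sqrt((n-2)/(1-rho^2)) = -1.5966 ~ t(7).
Step 5: Two-sided p-value from the t-distribution with 7 df = 0.154390.
Step 6: alpha = 0.05. fail to reject H0.

rho = -0.5167, p = 0.154390, fail to reject H0 at alpha = 0.05.


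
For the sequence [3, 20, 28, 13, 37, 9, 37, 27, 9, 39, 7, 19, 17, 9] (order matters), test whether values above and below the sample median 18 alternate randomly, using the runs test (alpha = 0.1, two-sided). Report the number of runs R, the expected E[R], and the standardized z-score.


Step 1: Compute median = 18; label A = above, B = below.
Labels in order: BAABABAABABABB  (n_A = 7, n_B = 7)
Step 2: Count runs R = 11.
Step 3: Under H0 (random ordering), E[R] = 2*n_A*n_B/(n_A+n_B) + 1 = 2*7*7/14 + 1 = 8.0000.
        Var[R] = 2*n_A*n_B*(2*n_A*n_B - n_A - n_B) / ((n_A+n_B)^2 * (n_A+n_B-1)) = 8232/2548 = 3.2308.
        SD[R] = 1.7974.
Step 4: Continuity-corrected z = (R - 0.5 - E[R]) / SD[R] = (11 - 0.5 - 8.0000) / 1.7974 = 1.3909.
Step 5: Two-sided p-value via normal approximation = 2*(1 - Phi(|z|)) = 0.164264.
Step 6: alpha = 0.1. fail to reject H0.

R = 11, z = 1.3909, p = 0.164264, fail to reject H0.


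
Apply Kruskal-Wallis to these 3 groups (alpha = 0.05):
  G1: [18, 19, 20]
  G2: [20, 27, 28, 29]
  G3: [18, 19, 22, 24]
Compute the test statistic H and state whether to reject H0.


Step 1: Combine all N = 11 observations and assign midranks.
sorted (value, group, rank): (18,G1,1.5), (18,G3,1.5), (19,G1,3.5), (19,G3,3.5), (20,G1,5.5), (20,G2,5.5), (22,G3,7), (24,G3,8), (27,G2,9), (28,G2,10), (29,G2,11)
Step 2: Sum ranks within each group.
R_1 = 10.5 (n_1 = 3)
R_2 = 35.5 (n_2 = 4)
R_3 = 20 (n_3 = 4)
Step 3: H = 12/(N(N+1)) * sum(R_i^2/n_i) - 3(N+1)
     = 12/(11*12) * (10.5^2/3 + 35.5^2/4 + 20^2/4) - 3*12
     = 0.090909 * 451.812 - 36
     = 5.073864.
Step 4: Ties present; correction factor C = 1 - 18/(11^3 - 11) = 0.986364. Corrected H = 5.073864 / 0.986364 = 5.144009.
Step 5: Under H0, H ~ chi^2(2); p-value = 0.076382.
Step 6: alpha = 0.05. fail to reject H0.

H = 5.1440, df = 2, p = 0.076382, fail to reject H0.


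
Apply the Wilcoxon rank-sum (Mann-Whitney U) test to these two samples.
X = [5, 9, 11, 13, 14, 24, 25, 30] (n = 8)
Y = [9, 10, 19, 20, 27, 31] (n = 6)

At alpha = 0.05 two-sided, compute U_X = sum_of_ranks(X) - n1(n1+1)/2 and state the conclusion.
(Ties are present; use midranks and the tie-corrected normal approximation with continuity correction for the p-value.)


Step 1: Combine and sort all 14 observations; assign midranks.
sorted (value, group): (5,X), (9,X), (9,Y), (10,Y), (11,X), (13,X), (14,X), (19,Y), (20,Y), (24,X), (25,X), (27,Y), (30,X), (31,Y)
ranks: 5->1, 9->2.5, 9->2.5, 10->4, 11->5, 13->6, 14->7, 19->8, 20->9, 24->10, 25->11, 27->12, 30->13, 31->14
Step 2: Rank sum for X: R1 = 1 + 2.5 + 5 + 6 + 7 + 10 + 11 + 13 = 55.5.
Step 3: U_X = R1 - n1(n1+1)/2 = 55.5 - 8*9/2 = 55.5 - 36 = 19.5.
       U_Y = n1*n2 - U_X = 48 - 19.5 = 28.5.
Step 4: Ties are present, so use the tie-corrected normal approximation (with continuity correction) for the p-value.
Step 5: p-value = 0.605180; compare to alpha = 0.05. fail to reject H0.

U_X = 19.5, p = 0.605180, fail to reject H0 at alpha = 0.05.


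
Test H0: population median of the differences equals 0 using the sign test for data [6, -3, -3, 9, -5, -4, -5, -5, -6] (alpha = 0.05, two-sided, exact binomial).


Step 1: Discard zero differences. Original n = 9; n_eff = number of nonzero differences = 9.
Nonzero differences (with sign): +6, -3, -3, +9, -5, -4, -5, -5, -6
Step 2: Count signs: positive = 2, negative = 7.
Step 3: Under H0: P(positive) = 0.5, so the number of positives S ~ Bin(9, 0.5).
Step 4: Two-sided exact p-value = sum of Bin(9,0.5) probabilities at or below the observed probability = 0.179688.
Step 5: alpha = 0.05. fail to reject H0.

n_eff = 9, pos = 2, neg = 7, p = 0.179688, fail to reject H0.


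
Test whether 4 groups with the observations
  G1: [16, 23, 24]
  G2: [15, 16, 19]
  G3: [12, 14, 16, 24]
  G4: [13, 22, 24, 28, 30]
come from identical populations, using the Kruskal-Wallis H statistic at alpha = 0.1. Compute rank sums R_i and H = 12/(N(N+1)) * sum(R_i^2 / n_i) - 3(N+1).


Step 1: Combine all N = 15 observations and assign midranks.
sorted (value, group, rank): (12,G3,1), (13,G4,2), (14,G3,3), (15,G2,4), (16,G1,6), (16,G2,6), (16,G3,6), (19,G2,8), (22,G4,9), (23,G1,10), (24,G1,12), (24,G3,12), (24,G4,12), (28,G4,14), (30,G4,15)
Step 2: Sum ranks within each group.
R_1 = 28 (n_1 = 3)
R_2 = 18 (n_2 = 3)
R_3 = 22 (n_3 = 4)
R_4 = 52 (n_4 = 5)
Step 3: H = 12/(N(N+1)) * sum(R_i^2/n_i) - 3(N+1)
     = 12/(15*16) * (28^2/3 + 18^2/3 + 22^2/4 + 52^2/5) - 3*16
     = 0.050000 * 1031.13 - 48
     = 3.556667.
Step 4: Ties present; correction factor C = 1 - 48/(15^3 - 15) = 0.985714. Corrected H = 3.556667 / 0.985714 = 3.608213.
Step 5: Under H0, H ~ chi^2(3); p-value = 0.306996.
Step 6: alpha = 0.1. fail to reject H0.

H = 3.6082, df = 3, p = 0.306996, fail to reject H0.


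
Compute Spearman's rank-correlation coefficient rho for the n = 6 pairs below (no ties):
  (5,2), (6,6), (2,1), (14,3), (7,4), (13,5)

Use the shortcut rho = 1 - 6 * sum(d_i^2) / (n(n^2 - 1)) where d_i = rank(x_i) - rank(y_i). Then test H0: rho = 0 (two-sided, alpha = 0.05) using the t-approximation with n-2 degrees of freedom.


Step 1: Rank x and y separately (midranks; no ties here).
rank(x): 5->2, 6->3, 2->1, 14->6, 7->4, 13->5
rank(y): 2->2, 6->6, 1->1, 3->3, 4->4, 5->5
Step 2: d_i = R_x(i) - R_y(i); compute d_i^2.
  (2-2)^2=0, (3-6)^2=9, (1-1)^2=0, (6-3)^2=9, (4-4)^2=0, (5-5)^2=0
sum(d^2) = 18.
Step 3: rho = 1 - 6*18 / (6*(6^2 - 1)) = 1 - 108/210 = 0.485714.
Step 4: Under H0, t = rho * sqrt((n-2)/(1-rho^2)) = 1.1113 ~ t(4).
Step 5: Two-sided p-value from the t-distribution with 4 df = 0.328723.
Step 6: alpha = 0.05. fail to reject H0.

rho = 0.4857, p = 0.328723, fail to reject H0 at alpha = 0.05.


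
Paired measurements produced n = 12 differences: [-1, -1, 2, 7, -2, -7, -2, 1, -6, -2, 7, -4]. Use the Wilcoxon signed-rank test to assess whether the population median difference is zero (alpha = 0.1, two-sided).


Step 1: Drop any zero differences (none here) and take |d_i|.
|d| = [1, 1, 2, 7, 2, 7, 2, 1, 6, 2, 7, 4]
Step 2: Midrank |d_i| (ties get averaged ranks).
ranks: |1|->2, |1|->2, |2|->5.5, |7|->11, |2|->5.5, |7|->11, |2|->5.5, |1|->2, |6|->9, |2|->5.5, |7|->11, |4|->8
Step 3: Attach original signs; sum ranks with positive sign and with negative sign.
W+ = 5.5 + 11 + 2 + 11 = 29.5
W- = 2 + 2 + 5.5 + 11 + 5.5 + 9 + 5.5 + 8 = 48.5
(Check: W+ + W- = 78 should equal n(n+1)/2 = 78.)
Step 4: Test statistic W = min(W+, W-) = 29.5.
Step 5: Ties in |d|, so use the tie-corrected normal approximation.
        E[W] = n(n+1)/4 = 12*13/4 = 39.
        Tie groups: |d|=1 (t=3), |d|=2 (t=4), |d|=7 (t=3); sum(t^3 - t) = 108.
        Var[W] = n(n+1)(2n+1)/24 - sum(t^3-t)/48 = 3900/24 - 108/48 = 160.25.
        z = (W - E[W]) / sqrt(Var[W]) = (29.5 - 39) / 12.6590 = -0.7505.
        Two-sided p = 2*Phi(z) = 0.452981.
Step 6: alpha = 0.1. fail to reject H0.

W+ = 29.5, W- = 48.5, W = min = 29.5, p = 0.452981, fail to reject H0.


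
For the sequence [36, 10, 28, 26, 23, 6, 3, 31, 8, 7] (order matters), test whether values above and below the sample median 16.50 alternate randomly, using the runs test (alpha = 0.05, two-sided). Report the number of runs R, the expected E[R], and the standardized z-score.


Step 1: Compute median = 16.50; label A = above, B = below.
Labels in order: ABAAABBABB  (n_A = 5, n_B = 5)
Step 2: Count runs R = 6.
Step 3: Under H0 (random ordering), E[R] = 2*n_A*n_B/(n_A+n_B) + 1 = 2*5*5/10 + 1 = 6.0000.
        Var[R] = 2*n_A*n_B*(2*n_A*n_B - n_A - n_B) / ((n_A+n_B)^2 * (n_A+n_B-1)) = 2000/900 = 2.2222.
        SD[R] = 1.4907.
Step 4: R = E[R], so z = 0 with no continuity correction.
Step 5: Two-sided p-value via normal approximation = 2*(1 - Phi(|z|)) = 1.000000.
Step 6: alpha = 0.05. fail to reject H0.

R = 6, z = 0.0000, p = 1.000000, fail to reject H0.


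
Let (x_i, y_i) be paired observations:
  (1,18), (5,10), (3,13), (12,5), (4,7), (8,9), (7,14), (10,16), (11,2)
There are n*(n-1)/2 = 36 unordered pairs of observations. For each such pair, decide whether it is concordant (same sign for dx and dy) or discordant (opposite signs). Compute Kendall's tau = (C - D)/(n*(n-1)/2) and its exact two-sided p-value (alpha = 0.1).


Step 1: Enumerate the 36 unordered pairs (i,j) with i<j and classify each by sign(x_j-x_i) * sign(y_j-y_i).
  (1,2):dx=+4,dy=-8->D; (1,3):dx=+2,dy=-5->D; (1,4):dx=+11,dy=-13->D; (1,5):dx=+3,dy=-11->D
  (1,6):dx=+7,dy=-9->D; (1,7):dx=+6,dy=-4->D; (1,8):dx=+9,dy=-2->D; (1,9):dx=+10,dy=-16->D
  (2,3):dx=-2,dy=+3->D; (2,4):dx=+7,dy=-5->D; (2,5):dx=-1,dy=-3->C; (2,6):dx=+3,dy=-1->D
  (2,7):dx=+2,dy=+4->C; (2,8):dx=+5,dy=+6->C; (2,9):dx=+6,dy=-8->D; (3,4):dx=+9,dy=-8->D
  (3,5):dx=+1,dy=-6->D; (3,6):dx=+5,dy=-4->D; (3,7):dx=+4,dy=+1->C; (3,8):dx=+7,dy=+3->C
  (3,9):dx=+8,dy=-11->D; (4,5):dx=-8,dy=+2->D; (4,6):dx=-4,dy=+4->D; (4,7):dx=-5,dy=+9->D
  (4,8):dx=-2,dy=+11->D; (4,9):dx=-1,dy=-3->C; (5,6):dx=+4,dy=+2->C; (5,7):dx=+3,dy=+7->C
  (5,8):dx=+6,dy=+9->C; (5,9):dx=+7,dy=-5->D; (6,7):dx=-1,dy=+5->D; (6,8):dx=+2,dy=+7->C
  (6,9):dx=+3,dy=-7->D; (7,8):dx=+3,dy=+2->C; (7,9):dx=+4,dy=-12->D; (8,9):dx=+1,dy=-14->D
Step 2: C = 11, D = 25, total pairs = 36.
Step 3: tau = (C - D)/(n(n-1)/2) = (11 - 25)/36 = -0.388889.
Step 4: Exact two-sided p-value (enumerate n! = 362880 permutations of y under H0): p = 0.180181.
Step 5: alpha = 0.1. fail to reject H0.

tau_b = -0.3889 (C=11, D=25), p = 0.180181, fail to reject H0.


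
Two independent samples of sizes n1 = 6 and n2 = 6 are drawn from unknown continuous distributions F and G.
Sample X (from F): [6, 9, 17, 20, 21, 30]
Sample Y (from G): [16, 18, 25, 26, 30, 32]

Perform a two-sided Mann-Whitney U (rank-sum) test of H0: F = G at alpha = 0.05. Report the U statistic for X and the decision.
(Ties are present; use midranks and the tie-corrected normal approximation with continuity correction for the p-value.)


Step 1: Combine and sort all 12 observations; assign midranks.
sorted (value, group): (6,X), (9,X), (16,Y), (17,X), (18,Y), (20,X), (21,X), (25,Y), (26,Y), (30,X), (30,Y), (32,Y)
ranks: 6->1, 9->2, 16->3, 17->4, 18->5, 20->6, 21->7, 25->8, 26->9, 30->10.5, 30->10.5, 32->12
Step 2: Rank sum for X: R1 = 1 + 2 + 4 + 6 + 7 + 10.5 = 30.5.
Step 3: U_X = R1 - n1(n1+1)/2 = 30.5 - 6*7/2 = 30.5 - 21 = 9.5.
       U_Y = n1*n2 - U_X = 36 - 9.5 = 26.5.
Step 4: Ties are present, so use the tie-corrected normal approximation (with continuity correction) for the p-value.
Step 5: p-value = 0.199397; compare to alpha = 0.05. fail to reject H0.

U_X = 9.5, p = 0.199397, fail to reject H0 at alpha = 0.05.


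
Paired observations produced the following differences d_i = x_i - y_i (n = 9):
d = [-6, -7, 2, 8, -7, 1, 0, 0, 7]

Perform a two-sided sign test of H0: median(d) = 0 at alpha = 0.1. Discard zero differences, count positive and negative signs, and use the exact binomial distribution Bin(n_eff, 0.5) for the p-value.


Step 1: Discard zero differences. Original n = 9; n_eff = number of nonzero differences = 7.
Nonzero differences (with sign): -6, -7, +2, +8, -7, +1, +7
Step 2: Count signs: positive = 4, negative = 3.
Step 3: Under H0: P(positive) = 0.5, so the number of positives S ~ Bin(7, 0.5).
Step 4: Two-sided exact p-value = sum of Bin(7,0.5) probabilities at or below the observed probability = 1.000000.
Step 5: alpha = 0.1. fail to reject H0.

n_eff = 7, pos = 4, neg = 3, p = 1.000000, fail to reject H0.


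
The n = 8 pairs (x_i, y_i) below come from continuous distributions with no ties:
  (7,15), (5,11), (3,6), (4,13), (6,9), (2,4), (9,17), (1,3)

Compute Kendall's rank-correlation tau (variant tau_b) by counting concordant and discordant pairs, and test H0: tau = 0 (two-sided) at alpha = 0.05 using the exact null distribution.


Step 1: Enumerate the 28 unordered pairs (i,j) with i<j and classify each by sign(x_j-x_i) * sign(y_j-y_i).
  (1,2):dx=-2,dy=-4->C; (1,3):dx=-4,dy=-9->C; (1,4):dx=-3,dy=-2->C; (1,5):dx=-1,dy=-6->C
  (1,6):dx=-5,dy=-11->C; (1,7):dx=+2,dy=+2->C; (1,8):dx=-6,dy=-12->C; (2,3):dx=-2,dy=-5->C
  (2,4):dx=-1,dy=+2->D; (2,5):dx=+1,dy=-2->D; (2,6):dx=-3,dy=-7->C; (2,7):dx=+4,dy=+6->C
  (2,8):dx=-4,dy=-8->C; (3,4):dx=+1,dy=+7->C; (3,5):dx=+3,dy=+3->C; (3,6):dx=-1,dy=-2->C
  (3,7):dx=+6,dy=+11->C; (3,8):dx=-2,dy=-3->C; (4,5):dx=+2,dy=-4->D; (4,6):dx=-2,dy=-9->C
  (4,7):dx=+5,dy=+4->C; (4,8):dx=-3,dy=-10->C; (5,6):dx=-4,dy=-5->C; (5,7):dx=+3,dy=+8->C
  (5,8):dx=-5,dy=-6->C; (6,7):dx=+7,dy=+13->C; (6,8):dx=-1,dy=-1->C; (7,8):dx=-8,dy=-14->C
Step 2: C = 25, D = 3, total pairs = 28.
Step 3: tau = (C - D)/(n(n-1)/2) = (25 - 3)/28 = 0.785714.
Step 4: Exact two-sided p-value (enumerate n! = 40320 permutations of y under H0): p = 0.005506.
Step 5: alpha = 0.05. reject H0.

tau_b = 0.7857 (C=25, D=3), p = 0.005506, reject H0.


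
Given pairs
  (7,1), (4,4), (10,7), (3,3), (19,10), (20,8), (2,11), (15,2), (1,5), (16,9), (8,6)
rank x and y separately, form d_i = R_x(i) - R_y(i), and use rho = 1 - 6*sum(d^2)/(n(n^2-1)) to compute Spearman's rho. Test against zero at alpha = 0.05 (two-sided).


Step 1: Rank x and y separately (midranks; no ties here).
rank(x): 7->5, 4->4, 10->7, 3->3, 19->10, 20->11, 2->2, 15->8, 1->1, 16->9, 8->6
rank(y): 1->1, 4->4, 7->7, 3->3, 10->10, 8->8, 11->11, 2->2, 5->5, 9->9, 6->6
Step 2: d_i = R_x(i) - R_y(i); compute d_i^2.
  (5-1)^2=16, (4-4)^2=0, (7-7)^2=0, (3-3)^2=0, (10-10)^2=0, (11-8)^2=9, (2-11)^2=81, (8-2)^2=36, (1-5)^2=16, (9-9)^2=0, (6-6)^2=0
sum(d^2) = 158.
Step 3: rho = 1 - 6*158 / (11*(11^2 - 1)) = 1 - 948/1320 = 0.281818.
Step 4: Under H0, t = rho * sqrt((n-2)/(1-rho^2)) = 0.8812 ~ t(9).
Step 5: Two-sided p-value from the t-distribution with 9 df = 0.401145.
Step 6: alpha = 0.05. fail to reject H0.

rho = 0.2818, p = 0.401145, fail to reject H0 at alpha = 0.05.


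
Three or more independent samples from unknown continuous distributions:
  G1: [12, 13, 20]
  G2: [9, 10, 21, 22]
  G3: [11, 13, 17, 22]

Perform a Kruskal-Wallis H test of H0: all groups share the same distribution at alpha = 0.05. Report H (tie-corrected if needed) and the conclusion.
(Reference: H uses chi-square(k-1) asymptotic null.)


Step 1: Combine all N = 11 observations and assign midranks.
sorted (value, group, rank): (9,G2,1), (10,G2,2), (11,G3,3), (12,G1,4), (13,G1,5.5), (13,G3,5.5), (17,G3,7), (20,G1,8), (21,G2,9), (22,G2,10.5), (22,G3,10.5)
Step 2: Sum ranks within each group.
R_1 = 17.5 (n_1 = 3)
R_2 = 22.5 (n_2 = 4)
R_3 = 26 (n_3 = 4)
Step 3: H = 12/(N(N+1)) * sum(R_i^2/n_i) - 3(N+1)
     = 12/(11*12) * (17.5^2/3 + 22.5^2/4 + 26^2/4) - 3*12
     = 0.090909 * 397.646 - 36
     = 0.149621.
Step 4: Ties present; correction factor C = 1 - 12/(11^3 - 11) = 0.990909. Corrected H = 0.149621 / 0.990909 = 0.150994.
Step 5: Under H0, H ~ chi^2(2); p-value = 0.927283.
Step 6: alpha = 0.05. fail to reject H0.

H = 0.1510, df = 2, p = 0.927283, fail to reject H0.


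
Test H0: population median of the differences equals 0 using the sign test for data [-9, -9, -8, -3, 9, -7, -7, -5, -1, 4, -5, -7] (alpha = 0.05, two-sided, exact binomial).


Step 1: Discard zero differences. Original n = 12; n_eff = number of nonzero differences = 12.
Nonzero differences (with sign): -9, -9, -8, -3, +9, -7, -7, -5, -1, +4, -5, -7
Step 2: Count signs: positive = 2, negative = 10.
Step 3: Under H0: P(positive) = 0.5, so the number of positives S ~ Bin(12, 0.5).
Step 4: Two-sided exact p-value = sum of Bin(12,0.5) probabilities at or below the observed probability = 0.038574.
Step 5: alpha = 0.05. reject H0.

n_eff = 12, pos = 2, neg = 10, p = 0.038574, reject H0.


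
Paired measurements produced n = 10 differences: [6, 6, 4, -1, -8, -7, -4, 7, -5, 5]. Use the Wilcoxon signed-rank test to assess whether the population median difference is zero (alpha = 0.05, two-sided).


Step 1: Drop any zero differences (none here) and take |d_i|.
|d| = [6, 6, 4, 1, 8, 7, 4, 7, 5, 5]
Step 2: Midrank |d_i| (ties get averaged ranks).
ranks: |6|->6.5, |6|->6.5, |4|->2.5, |1|->1, |8|->10, |7|->8.5, |4|->2.5, |7|->8.5, |5|->4.5, |5|->4.5
Step 3: Attach original signs; sum ranks with positive sign and with negative sign.
W+ = 6.5 + 6.5 + 2.5 + 8.5 + 4.5 = 28.5
W- = 1 + 10 + 8.5 + 2.5 + 4.5 = 26.5
(Check: W+ + W- = 55 should equal n(n+1)/2 = 55.)
Step 4: Test statistic W = min(W+, W-) = 26.5.
Step 5: Ties in |d|, so use the tie-corrected normal approximation.
        E[W] = n(n+1)/4 = 10*11/4 = 27.5.
        Tie groups: |d|=4 (t=2), |d|=5 (t=2), |d|=6 (t=2), |d|=7 (t=2); sum(t^3 - t) = 24.
        Var[W] = n(n+1)(2n+1)/24 - sum(t^3-t)/48 = 2310/24 - 24/48 = 95.75.
        z = (W - E[W]) / sqrt(Var[W]) = (26.5 - 27.5) / 9.7852 = -0.1022.
        Two-sided p = 2*Phi(z) = 0.918602.
Step 6: alpha = 0.05. fail to reject H0.

W+ = 28.5, W- = 26.5, W = min = 26.5, p = 0.918602, fail to reject H0.


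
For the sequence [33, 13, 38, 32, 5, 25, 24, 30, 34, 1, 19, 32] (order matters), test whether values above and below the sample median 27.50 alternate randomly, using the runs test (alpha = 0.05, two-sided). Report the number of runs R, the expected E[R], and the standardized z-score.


Step 1: Compute median = 27.50; label A = above, B = below.
Labels in order: ABAABBBAABBA  (n_A = 6, n_B = 6)
Step 2: Count runs R = 7.
Step 3: Under H0 (random ordering), E[R] = 2*n_A*n_B/(n_A+n_B) + 1 = 2*6*6/12 + 1 = 7.0000.
        Var[R] = 2*n_A*n_B*(2*n_A*n_B - n_A - n_B) / ((n_A+n_B)^2 * (n_A+n_B-1)) = 4320/1584 = 2.7273.
        SD[R] = 1.6514.
Step 4: R = E[R], so z = 0 with no continuity correction.
Step 5: Two-sided p-value via normal approximation = 2*(1 - Phi(|z|)) = 1.000000.
Step 6: alpha = 0.05. fail to reject H0.

R = 7, z = 0.0000, p = 1.000000, fail to reject H0.


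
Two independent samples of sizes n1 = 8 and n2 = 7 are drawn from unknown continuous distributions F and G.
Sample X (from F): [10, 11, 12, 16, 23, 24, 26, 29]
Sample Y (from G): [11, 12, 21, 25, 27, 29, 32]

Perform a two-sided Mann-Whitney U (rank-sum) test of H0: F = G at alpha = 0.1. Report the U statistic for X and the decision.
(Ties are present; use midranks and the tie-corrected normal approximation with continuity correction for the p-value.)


Step 1: Combine and sort all 15 observations; assign midranks.
sorted (value, group): (10,X), (11,X), (11,Y), (12,X), (12,Y), (16,X), (21,Y), (23,X), (24,X), (25,Y), (26,X), (27,Y), (29,X), (29,Y), (32,Y)
ranks: 10->1, 11->2.5, 11->2.5, 12->4.5, 12->4.5, 16->6, 21->7, 23->8, 24->9, 25->10, 26->11, 27->12, 29->13.5, 29->13.5, 32->15
Step 2: Rank sum for X: R1 = 1 + 2.5 + 4.5 + 6 + 8 + 9 + 11 + 13.5 = 55.5.
Step 3: U_X = R1 - n1(n1+1)/2 = 55.5 - 8*9/2 = 55.5 - 36 = 19.5.
       U_Y = n1*n2 - U_X = 56 - 19.5 = 36.5.
Step 4: Ties are present, so use the tie-corrected normal approximation (with continuity correction) for the p-value.
Step 5: p-value = 0.353247; compare to alpha = 0.1. fail to reject H0.

U_X = 19.5, p = 0.353247, fail to reject H0 at alpha = 0.1.


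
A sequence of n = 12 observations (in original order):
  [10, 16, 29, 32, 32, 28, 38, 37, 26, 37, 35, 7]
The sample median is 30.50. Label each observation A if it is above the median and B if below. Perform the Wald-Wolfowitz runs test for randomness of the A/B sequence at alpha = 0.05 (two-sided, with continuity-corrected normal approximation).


Step 1: Compute median = 30.50; label A = above, B = below.
Labels in order: BBBAABAABAAB  (n_A = 6, n_B = 6)
Step 2: Count runs R = 7.
Step 3: Under H0 (random ordering), E[R] = 2*n_A*n_B/(n_A+n_B) + 1 = 2*6*6/12 + 1 = 7.0000.
        Var[R] = 2*n_A*n_B*(2*n_A*n_B - n_A - n_B) / ((n_A+n_B)^2 * (n_A+n_B-1)) = 4320/1584 = 2.7273.
        SD[R] = 1.6514.
Step 4: R = E[R], so z = 0 with no continuity correction.
Step 5: Two-sided p-value via normal approximation = 2*(1 - Phi(|z|)) = 1.000000.
Step 6: alpha = 0.05. fail to reject H0.

R = 7, z = 0.0000, p = 1.000000, fail to reject H0.


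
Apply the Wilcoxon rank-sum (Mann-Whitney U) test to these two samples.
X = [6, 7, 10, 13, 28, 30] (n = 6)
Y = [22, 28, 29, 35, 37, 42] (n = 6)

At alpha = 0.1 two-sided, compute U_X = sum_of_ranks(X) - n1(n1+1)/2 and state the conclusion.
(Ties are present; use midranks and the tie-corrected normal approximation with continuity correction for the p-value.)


Step 1: Combine and sort all 12 observations; assign midranks.
sorted (value, group): (6,X), (7,X), (10,X), (13,X), (22,Y), (28,X), (28,Y), (29,Y), (30,X), (35,Y), (37,Y), (42,Y)
ranks: 6->1, 7->2, 10->3, 13->4, 22->5, 28->6.5, 28->6.5, 29->8, 30->9, 35->10, 37->11, 42->12
Step 2: Rank sum for X: R1 = 1 + 2 + 3 + 4 + 6.5 + 9 = 25.5.
Step 3: U_X = R1 - n1(n1+1)/2 = 25.5 - 6*7/2 = 25.5 - 21 = 4.5.
       U_Y = n1*n2 - U_X = 36 - 4.5 = 31.5.
Step 4: Ties are present, so use the tie-corrected normal approximation (with continuity correction) for the p-value.
Step 5: p-value = 0.037041; compare to alpha = 0.1. reject H0.

U_X = 4.5, p = 0.037041, reject H0 at alpha = 0.1.


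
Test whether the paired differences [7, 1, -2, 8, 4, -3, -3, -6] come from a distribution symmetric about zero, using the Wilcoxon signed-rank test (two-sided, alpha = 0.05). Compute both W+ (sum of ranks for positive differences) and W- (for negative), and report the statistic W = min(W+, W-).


Step 1: Drop any zero differences (none here) and take |d_i|.
|d| = [7, 1, 2, 8, 4, 3, 3, 6]
Step 2: Midrank |d_i| (ties get averaged ranks).
ranks: |7|->7, |1|->1, |2|->2, |8|->8, |4|->5, |3|->3.5, |3|->3.5, |6|->6
Step 3: Attach original signs; sum ranks with positive sign and with negative sign.
W+ = 7 + 1 + 8 + 5 = 21
W- = 2 + 3.5 + 3.5 + 6 = 15
(Check: W+ + W- = 36 should equal n(n+1)/2 = 36.)
Step 4: Test statistic W = min(W+, W-) = 15.
Step 5: Ties in |d|, so use the tie-corrected normal approximation.
        E[W] = n(n+1)/4 = 8*9/4 = 18.
        Tie groups: |d|=3 (t=2); sum(t^3 - t) = 6.
        Var[W] = n(n+1)(2n+1)/24 - sum(t^3-t)/48 = 1224/24 - 6/48 = 50.875.
        z = (W - E[W]) / sqrt(Var[W]) = (15 - 18) / 7.1327 = -0.4206.
        Two-sided p = 2*Phi(z) = 0.674047.
Step 6: alpha = 0.05. fail to reject H0.

W+ = 21, W- = 15, W = min = 15, p = 0.674047, fail to reject H0.


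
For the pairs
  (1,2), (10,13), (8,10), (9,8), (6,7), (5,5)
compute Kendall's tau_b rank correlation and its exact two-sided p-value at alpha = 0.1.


Step 1: Enumerate the 15 unordered pairs (i,j) with i<j and classify each by sign(x_j-x_i) * sign(y_j-y_i).
  (1,2):dx=+9,dy=+11->C; (1,3):dx=+7,dy=+8->C; (1,4):dx=+8,dy=+6->C; (1,5):dx=+5,dy=+5->C
  (1,6):dx=+4,dy=+3->C; (2,3):dx=-2,dy=-3->C; (2,4):dx=-1,dy=-5->C; (2,5):dx=-4,dy=-6->C
  (2,6):dx=-5,dy=-8->C; (3,4):dx=+1,dy=-2->D; (3,5):dx=-2,dy=-3->C; (3,6):dx=-3,dy=-5->C
  (4,5):dx=-3,dy=-1->C; (4,6):dx=-4,dy=-3->C; (5,6):dx=-1,dy=-2->C
Step 2: C = 14, D = 1, total pairs = 15.
Step 3: tau = (C - D)/(n(n-1)/2) = (14 - 1)/15 = 0.866667.
Step 4: Exact two-sided p-value (enumerate n! = 720 permutations of y under H0): p = 0.016667.
Step 5: alpha = 0.1. reject H0.

tau_b = 0.8667 (C=14, D=1), p = 0.016667, reject H0.
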